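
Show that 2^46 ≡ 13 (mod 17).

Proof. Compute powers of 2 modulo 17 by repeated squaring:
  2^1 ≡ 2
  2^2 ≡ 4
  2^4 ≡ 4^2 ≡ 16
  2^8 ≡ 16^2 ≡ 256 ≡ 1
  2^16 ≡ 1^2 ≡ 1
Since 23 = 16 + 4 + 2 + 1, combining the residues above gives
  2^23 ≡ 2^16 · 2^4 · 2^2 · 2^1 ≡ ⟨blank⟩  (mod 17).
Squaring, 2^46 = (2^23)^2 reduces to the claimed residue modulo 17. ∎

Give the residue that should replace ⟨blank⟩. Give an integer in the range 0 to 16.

2^16 · 2^4 · 2^2 · 2^1 ≡ 1 · 16 · 4 · 2 = 128.
128 mod 17 = 9, so 2^23 ≡ 9 (mod 17).

9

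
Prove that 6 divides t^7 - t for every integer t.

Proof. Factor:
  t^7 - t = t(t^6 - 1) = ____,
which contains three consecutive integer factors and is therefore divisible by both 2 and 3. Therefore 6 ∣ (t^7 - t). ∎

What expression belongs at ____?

(t - 1)t(t + 1)(t^4 + t^2 + 1)

t^6 - 1 = (t^2 - 1)(t^4 + t^2 + 1), and t^2 - 1 = (t-1)(t+1).
So t(t^6 - 1) = (t - 1)t(t + 1)(t^4 + t^2 + 1).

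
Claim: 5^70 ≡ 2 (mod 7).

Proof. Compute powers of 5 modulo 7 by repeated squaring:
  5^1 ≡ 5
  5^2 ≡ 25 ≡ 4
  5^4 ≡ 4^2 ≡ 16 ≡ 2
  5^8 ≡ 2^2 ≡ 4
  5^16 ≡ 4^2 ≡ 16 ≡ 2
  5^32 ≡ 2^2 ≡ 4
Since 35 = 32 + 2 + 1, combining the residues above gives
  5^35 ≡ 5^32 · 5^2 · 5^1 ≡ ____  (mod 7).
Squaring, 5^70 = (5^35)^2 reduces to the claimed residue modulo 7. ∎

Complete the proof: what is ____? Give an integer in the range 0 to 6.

Multiply the listed residues: 4 · 4 · 5 = 16 → 80.
Reducing modulo 7: 80 = 11·7 + 3, so 5^35 ≡ 3.

3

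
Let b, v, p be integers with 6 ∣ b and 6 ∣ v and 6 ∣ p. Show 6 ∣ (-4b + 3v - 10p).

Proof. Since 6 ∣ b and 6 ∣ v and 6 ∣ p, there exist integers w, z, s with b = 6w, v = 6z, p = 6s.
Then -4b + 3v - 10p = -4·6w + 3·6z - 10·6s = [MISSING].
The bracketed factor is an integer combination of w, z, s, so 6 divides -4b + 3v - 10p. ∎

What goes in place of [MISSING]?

Each term has a factor of 6: -4·6w + 3·6z - 10·6s = 6·(-10s - 4w + 3z).
Since -10s - 4w + 3z is an integer, 6 ∣ (-4b + 3v - 10p).

6(-10s - 4w + 3z)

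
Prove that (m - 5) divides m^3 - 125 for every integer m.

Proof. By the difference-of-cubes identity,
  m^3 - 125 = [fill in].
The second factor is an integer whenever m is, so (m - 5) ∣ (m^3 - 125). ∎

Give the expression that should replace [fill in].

(m - 5)(m^2 + 5m + 25)

a^3 - b^3 = (a - b)(a^2 + ab + b^2). With a = m, b = 5:
m^3 - 125 = (m - 5)(m^2 + 5m + 25).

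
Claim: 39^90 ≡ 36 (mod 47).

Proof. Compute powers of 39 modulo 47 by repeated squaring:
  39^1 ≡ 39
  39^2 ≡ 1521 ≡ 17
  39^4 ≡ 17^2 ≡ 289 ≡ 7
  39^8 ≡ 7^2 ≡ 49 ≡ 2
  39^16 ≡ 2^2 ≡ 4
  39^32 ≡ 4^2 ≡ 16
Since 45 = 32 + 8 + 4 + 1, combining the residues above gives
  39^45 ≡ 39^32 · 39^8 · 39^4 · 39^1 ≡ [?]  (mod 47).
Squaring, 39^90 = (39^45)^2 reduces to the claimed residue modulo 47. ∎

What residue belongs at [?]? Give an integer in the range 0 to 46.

41

39^32 · 39^8 · 39^4 · 39^1 ≡ 16 · 2 · 7 · 39 = 8736.
8736 mod 47 = 41, so 39^45 ≡ 41 (mod 47).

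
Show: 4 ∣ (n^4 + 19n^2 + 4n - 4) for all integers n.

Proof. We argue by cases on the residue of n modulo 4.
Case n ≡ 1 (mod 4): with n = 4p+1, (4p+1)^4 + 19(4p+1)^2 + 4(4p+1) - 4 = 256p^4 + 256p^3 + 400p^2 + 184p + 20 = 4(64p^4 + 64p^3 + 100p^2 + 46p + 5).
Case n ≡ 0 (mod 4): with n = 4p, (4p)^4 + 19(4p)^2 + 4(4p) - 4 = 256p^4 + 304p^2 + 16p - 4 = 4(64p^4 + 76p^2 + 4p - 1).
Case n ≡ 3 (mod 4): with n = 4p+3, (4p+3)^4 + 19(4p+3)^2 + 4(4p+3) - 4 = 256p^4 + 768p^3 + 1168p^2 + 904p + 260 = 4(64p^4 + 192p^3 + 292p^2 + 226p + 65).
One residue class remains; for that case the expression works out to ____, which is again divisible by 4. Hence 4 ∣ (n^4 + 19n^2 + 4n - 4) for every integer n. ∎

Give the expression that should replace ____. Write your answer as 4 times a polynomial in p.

Only n ≡ 2 (mod 4) is unaccounted for. Put n = 4p+2:
(4p+2)^4 + 19(4p+2)^2 + 4(4p+2) - 4 expands to 256p^4 + 512p^3 + 688p^2 + 448p + 96,
and factoring out 4 leaves 4(64p^4 + 128p^3 + 172p^2 + 112p + 24).

4(64p^4 + 128p^3 + 172p^2 + 112p + 24)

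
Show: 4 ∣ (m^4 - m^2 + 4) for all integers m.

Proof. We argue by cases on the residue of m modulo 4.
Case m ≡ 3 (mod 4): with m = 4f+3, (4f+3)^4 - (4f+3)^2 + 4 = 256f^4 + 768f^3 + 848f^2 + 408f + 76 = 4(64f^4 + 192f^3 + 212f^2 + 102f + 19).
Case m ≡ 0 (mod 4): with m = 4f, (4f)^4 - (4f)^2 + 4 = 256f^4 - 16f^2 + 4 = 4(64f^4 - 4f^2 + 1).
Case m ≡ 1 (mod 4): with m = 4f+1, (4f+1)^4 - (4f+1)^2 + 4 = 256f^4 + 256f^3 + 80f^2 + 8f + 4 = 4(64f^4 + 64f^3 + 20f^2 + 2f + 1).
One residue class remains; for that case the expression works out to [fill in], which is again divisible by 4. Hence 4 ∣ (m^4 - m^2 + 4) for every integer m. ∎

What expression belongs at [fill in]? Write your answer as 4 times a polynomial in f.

Only m ≡ 2 (mod 4) is unaccounted for. Put m = 4f+2:
(4f+2)^4 - (4f+2)^2 + 4 expands to 256f^4 + 512f^3 + 368f^2 + 112f + 16,
and factoring out 4 leaves 4(64f^4 + 128f^3 + 92f^2 + 28f + 4).

4(64f^4 + 128f^3 + 92f^2 + 28f + 4)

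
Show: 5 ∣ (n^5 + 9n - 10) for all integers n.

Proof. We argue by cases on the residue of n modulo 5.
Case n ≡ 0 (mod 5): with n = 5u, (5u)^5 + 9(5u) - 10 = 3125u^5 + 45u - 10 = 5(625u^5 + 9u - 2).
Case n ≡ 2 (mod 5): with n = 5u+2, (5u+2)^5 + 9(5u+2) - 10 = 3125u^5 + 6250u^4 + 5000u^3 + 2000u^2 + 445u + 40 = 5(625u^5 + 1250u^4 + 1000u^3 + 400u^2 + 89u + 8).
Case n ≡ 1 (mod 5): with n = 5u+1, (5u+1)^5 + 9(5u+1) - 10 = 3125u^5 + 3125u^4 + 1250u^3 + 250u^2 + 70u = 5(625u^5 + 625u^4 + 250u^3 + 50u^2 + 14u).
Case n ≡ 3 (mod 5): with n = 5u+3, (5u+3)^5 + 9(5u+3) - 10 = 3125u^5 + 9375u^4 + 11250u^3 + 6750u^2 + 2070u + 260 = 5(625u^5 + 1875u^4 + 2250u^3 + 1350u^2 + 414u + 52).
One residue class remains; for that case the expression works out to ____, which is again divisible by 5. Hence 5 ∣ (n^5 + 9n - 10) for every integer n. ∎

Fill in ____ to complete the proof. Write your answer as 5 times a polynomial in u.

5(625u^5 + 2500u^4 + 4000u^3 + 3200u^2 + 1289u + 210)

Only n ≡ 4 (mod 5) is unaccounted for. Put n = 5u+4:
(5u+4)^5 + 9(5u+4) - 10 expands to 3125u^5 + 12500u^4 + 20000u^3 + 16000u^2 + 6445u + 1050,
and factoring out 5 leaves 5(625u^5 + 2500u^4 + 4000u^3 + 3200u^2 + 1289u + 210).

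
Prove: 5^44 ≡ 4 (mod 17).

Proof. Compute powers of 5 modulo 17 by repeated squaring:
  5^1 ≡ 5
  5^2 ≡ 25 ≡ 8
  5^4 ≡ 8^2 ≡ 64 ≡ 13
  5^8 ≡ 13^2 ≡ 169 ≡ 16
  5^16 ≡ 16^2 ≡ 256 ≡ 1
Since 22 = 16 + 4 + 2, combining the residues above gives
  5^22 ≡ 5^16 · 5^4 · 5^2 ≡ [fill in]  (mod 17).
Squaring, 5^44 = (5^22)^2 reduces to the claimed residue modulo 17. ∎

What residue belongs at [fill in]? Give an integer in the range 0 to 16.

5^16 · 5^4 · 5^2 ≡ 1 · 13 · 8 = 104.
104 mod 17 = 2, so 5^22 ≡ 2 (mod 17).

2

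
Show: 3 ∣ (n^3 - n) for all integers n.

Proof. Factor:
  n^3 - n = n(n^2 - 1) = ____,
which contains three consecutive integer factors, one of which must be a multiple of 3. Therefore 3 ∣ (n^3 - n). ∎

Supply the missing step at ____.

n(n^2 - 1) = n(n - 1)(n + 1) = (n - 1)n(n + 1).
These three factors are consecutive integers, so their product is divisible by 3.

(n - 1)n(n + 1)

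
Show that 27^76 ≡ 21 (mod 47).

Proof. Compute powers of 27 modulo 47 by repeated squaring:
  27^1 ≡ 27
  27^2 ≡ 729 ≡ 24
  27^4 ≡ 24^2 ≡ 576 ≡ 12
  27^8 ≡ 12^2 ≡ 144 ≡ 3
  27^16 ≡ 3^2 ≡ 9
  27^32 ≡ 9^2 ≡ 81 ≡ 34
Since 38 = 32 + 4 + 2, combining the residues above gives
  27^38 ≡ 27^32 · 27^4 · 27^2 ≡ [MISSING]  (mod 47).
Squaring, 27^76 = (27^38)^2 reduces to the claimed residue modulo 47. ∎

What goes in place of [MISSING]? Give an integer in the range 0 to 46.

16

27^32 · 27^4 · 27^2 ≡ 34 · 12 · 24 = 9792.
9792 mod 47 = 16, so 27^38 ≡ 16 (mod 47).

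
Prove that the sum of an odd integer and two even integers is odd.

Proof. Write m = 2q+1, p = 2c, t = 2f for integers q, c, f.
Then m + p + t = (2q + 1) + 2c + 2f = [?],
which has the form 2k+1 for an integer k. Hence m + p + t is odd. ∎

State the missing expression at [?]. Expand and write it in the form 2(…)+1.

2(c + f + q) + 1

Expanding: (2q + 1) + 2c + 2f = 2c + 2f + 2q + 1.
Every term except the constant is even, so this is 2(c + f + q) + 1,
and c + f + q ∈ ℤ gives the required form.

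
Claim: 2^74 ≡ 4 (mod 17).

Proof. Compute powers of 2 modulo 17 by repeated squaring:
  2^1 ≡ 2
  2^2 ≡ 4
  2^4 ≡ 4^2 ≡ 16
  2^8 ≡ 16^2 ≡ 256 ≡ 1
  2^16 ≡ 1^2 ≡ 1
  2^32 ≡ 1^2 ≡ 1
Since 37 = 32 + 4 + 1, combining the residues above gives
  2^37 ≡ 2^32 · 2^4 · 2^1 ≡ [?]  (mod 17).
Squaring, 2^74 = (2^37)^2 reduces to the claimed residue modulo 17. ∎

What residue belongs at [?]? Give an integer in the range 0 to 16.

15

Multiply the listed residues: 1 · 16 · 2 = 16 → 32.
Reducing modulo 17: 32 = 1·17 + 15, so 2^37 ≡ 15.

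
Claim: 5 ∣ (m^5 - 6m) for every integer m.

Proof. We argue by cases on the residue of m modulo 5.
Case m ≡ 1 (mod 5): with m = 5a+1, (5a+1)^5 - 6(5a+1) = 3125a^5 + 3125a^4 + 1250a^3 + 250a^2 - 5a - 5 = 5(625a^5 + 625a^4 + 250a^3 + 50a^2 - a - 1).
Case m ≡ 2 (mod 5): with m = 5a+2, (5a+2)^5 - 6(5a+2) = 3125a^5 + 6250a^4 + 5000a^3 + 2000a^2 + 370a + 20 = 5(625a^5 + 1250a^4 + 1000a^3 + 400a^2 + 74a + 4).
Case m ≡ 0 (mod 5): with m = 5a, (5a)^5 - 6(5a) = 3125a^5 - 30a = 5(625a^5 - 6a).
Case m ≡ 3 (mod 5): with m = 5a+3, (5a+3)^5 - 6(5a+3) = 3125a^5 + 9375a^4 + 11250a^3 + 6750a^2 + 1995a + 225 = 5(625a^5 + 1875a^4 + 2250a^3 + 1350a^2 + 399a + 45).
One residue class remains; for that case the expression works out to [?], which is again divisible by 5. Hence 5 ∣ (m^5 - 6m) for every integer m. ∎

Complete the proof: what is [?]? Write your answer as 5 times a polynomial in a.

The residues treated are {1, 2, 0, 3}, so the missing case is m ≡ 4 (mod 5); write m = 5a+4.
Then (5a+4)^5 - 6(5a+4) = 3125a^5 + 12500a^4 + 20000a^3 + 16000a^2 + 6370a + 1000 = 5(625a^5 + 2500a^4 + 4000a^3 + 3200a^2 + 1274a + 200).

5(625a^5 + 2500a^4 + 4000a^3 + 3200a^2 + 1274a + 200)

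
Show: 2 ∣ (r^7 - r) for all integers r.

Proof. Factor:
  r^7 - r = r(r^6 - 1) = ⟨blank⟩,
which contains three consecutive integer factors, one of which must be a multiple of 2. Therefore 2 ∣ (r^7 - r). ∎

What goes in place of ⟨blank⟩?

r^6 - 1 = (r^2 - 1)(r^4 + r^2 + 1), and r^2 - 1 = (r-1)(r+1).
So r(r^6 - 1) = (r - 1)r(r + 1)(r^4 + r^2 + 1).

(r - 1)r(r + 1)(r^4 + r^2 + 1)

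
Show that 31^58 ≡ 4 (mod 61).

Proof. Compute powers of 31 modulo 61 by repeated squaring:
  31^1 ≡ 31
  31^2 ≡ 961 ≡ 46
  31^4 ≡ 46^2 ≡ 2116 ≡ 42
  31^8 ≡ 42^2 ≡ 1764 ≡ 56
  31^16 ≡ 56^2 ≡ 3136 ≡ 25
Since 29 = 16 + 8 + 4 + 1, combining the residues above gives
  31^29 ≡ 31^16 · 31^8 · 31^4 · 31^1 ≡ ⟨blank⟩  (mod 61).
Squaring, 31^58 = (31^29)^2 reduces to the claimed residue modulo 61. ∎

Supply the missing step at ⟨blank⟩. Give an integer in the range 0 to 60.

31^16 · 31^8 · 31^4 · 31^1 ≡ 25 · 56 · 42 · 31 = 1822800.
1822800 mod 61 = 59, so 31^29 ≡ 59 (mod 61).

59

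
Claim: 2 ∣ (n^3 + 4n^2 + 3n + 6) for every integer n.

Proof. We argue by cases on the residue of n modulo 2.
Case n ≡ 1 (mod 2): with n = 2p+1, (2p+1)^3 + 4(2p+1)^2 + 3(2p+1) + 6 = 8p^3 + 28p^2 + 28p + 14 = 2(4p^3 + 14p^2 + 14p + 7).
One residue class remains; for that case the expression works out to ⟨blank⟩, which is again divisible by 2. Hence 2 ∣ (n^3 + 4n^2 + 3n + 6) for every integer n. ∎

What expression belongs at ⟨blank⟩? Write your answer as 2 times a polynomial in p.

Only n ≡ 0 (mod 2) is unaccounted for. Put n = 2p:
(2p)^3 + 4(2p)^2 + 3(2p) + 6 expands to 8p^3 + 16p^2 + 6p + 6,
and factoring out 2 leaves 2(4p^3 + 8p^2 + 3p + 3).

2(4p^3 + 8p^2 + 3p + 3)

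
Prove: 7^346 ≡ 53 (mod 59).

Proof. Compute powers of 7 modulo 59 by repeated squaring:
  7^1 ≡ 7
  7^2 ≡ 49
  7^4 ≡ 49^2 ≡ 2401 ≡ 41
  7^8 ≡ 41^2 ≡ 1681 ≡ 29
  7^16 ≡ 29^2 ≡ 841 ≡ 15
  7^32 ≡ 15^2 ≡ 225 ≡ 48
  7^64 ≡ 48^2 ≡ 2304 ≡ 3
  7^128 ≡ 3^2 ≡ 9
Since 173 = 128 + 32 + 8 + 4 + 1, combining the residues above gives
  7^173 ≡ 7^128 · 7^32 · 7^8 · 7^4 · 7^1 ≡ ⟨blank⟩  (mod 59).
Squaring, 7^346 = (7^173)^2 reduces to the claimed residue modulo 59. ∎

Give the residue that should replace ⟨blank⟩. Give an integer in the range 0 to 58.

17

7^128 · 7^32 · 7^8 · 7^4 · 7^1 ≡ 9 · 48 · 29 · 41 · 7 = 3595536.
3595536 mod 59 = 17, so 7^173 ≡ 17 (mod 59).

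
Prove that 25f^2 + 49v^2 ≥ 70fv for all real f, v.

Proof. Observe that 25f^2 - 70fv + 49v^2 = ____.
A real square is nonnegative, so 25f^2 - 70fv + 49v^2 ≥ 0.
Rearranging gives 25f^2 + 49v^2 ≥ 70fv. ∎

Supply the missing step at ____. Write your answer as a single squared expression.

25f^2 - 70fv + 49v^2 is a perfect-square trinomial: the outer terms are (5f)^2 and (7v)^2, and the cross term is -2·5f·7v.
So 25f^2 - 70fv + 49v^2 = (5f - 7v)^2 ≥ 0.

(5f - 7v)^2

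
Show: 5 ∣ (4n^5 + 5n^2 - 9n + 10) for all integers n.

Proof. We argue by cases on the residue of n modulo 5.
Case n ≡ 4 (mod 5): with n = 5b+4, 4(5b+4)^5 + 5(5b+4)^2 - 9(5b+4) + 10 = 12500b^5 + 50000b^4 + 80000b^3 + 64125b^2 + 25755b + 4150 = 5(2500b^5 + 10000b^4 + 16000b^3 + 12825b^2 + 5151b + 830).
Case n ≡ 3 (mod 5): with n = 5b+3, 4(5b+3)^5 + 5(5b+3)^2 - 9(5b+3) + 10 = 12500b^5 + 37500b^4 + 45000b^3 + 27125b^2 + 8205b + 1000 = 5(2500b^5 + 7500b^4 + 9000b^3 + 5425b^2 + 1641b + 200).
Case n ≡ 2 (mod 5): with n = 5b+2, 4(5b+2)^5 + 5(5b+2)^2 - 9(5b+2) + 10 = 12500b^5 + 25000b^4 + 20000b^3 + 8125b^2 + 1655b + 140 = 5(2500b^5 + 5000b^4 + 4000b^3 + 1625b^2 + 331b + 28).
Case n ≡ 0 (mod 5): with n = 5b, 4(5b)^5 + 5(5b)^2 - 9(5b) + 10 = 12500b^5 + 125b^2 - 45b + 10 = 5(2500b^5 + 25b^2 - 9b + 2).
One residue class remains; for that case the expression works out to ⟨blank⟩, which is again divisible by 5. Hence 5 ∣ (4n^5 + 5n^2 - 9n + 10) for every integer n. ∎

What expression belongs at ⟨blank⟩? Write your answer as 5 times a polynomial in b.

The residues treated are {4, 3, 2, 0}, so the missing case is n ≡ 1 (mod 5); write n = 5b+1.
Then 4(5b+1)^5 + 5(5b+1)^2 - 9(5b+1) + 10 = 12500b^5 + 12500b^4 + 5000b^3 + 1125b^2 + 105b + 10 = 5(2500b^5 + 2500b^4 + 1000b^3 + 225b^2 + 21b + 2).

5(2500b^5 + 2500b^4 + 1000b^3 + 225b^2 + 21b + 2)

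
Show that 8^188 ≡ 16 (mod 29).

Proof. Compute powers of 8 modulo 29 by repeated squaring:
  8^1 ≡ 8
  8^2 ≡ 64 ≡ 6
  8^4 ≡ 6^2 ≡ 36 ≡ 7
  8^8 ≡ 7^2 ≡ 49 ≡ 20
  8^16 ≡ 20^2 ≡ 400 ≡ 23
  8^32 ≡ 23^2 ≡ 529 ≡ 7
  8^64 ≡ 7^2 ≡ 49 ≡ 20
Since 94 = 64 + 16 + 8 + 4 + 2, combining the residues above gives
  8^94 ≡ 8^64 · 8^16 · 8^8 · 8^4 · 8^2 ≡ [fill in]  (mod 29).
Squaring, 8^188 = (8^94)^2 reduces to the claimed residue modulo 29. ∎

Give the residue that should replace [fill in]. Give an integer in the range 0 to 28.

8^64 · 8^16 · 8^8 · 8^4 · 8^2 ≡ 20 · 23 · 20 · 7 · 6 = 386400.
386400 mod 29 = 4, so 8^94 ≡ 4 (mod 29).

4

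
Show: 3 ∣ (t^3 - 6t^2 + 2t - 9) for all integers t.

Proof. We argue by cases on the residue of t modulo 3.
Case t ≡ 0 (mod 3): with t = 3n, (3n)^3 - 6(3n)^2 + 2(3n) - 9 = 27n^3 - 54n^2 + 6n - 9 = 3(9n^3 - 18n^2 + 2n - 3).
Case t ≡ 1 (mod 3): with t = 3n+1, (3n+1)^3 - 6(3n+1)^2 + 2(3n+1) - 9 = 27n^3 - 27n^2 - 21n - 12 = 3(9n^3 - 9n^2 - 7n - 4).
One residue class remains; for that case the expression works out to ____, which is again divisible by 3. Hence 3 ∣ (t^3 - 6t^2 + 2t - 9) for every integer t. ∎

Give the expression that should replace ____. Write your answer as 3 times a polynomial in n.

3(9n^3 - 10n - 7)

The residues treated are {0, 1}, so the missing case is t ≡ 2 (mod 3); write t = 3n+2.
Then (3n+2)^3 - 6(3n+2)^2 + 2(3n+2) - 9 = 27n^3 - 30n - 21 = 3(9n^3 - 10n - 7).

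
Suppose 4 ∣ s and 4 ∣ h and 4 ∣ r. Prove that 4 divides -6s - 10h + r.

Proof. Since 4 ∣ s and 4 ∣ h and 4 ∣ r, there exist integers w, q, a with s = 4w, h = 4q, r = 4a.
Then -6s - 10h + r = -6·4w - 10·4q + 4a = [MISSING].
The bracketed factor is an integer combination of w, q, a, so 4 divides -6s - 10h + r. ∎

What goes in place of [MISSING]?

Each term has a factor of 4: -6·4w - 10·4q + 4a = 4·(a - 10q - 6w).
Since a - 10q - 6w is an integer, 4 ∣ (-6s - 10h + r).

4(a - 10q - 6w)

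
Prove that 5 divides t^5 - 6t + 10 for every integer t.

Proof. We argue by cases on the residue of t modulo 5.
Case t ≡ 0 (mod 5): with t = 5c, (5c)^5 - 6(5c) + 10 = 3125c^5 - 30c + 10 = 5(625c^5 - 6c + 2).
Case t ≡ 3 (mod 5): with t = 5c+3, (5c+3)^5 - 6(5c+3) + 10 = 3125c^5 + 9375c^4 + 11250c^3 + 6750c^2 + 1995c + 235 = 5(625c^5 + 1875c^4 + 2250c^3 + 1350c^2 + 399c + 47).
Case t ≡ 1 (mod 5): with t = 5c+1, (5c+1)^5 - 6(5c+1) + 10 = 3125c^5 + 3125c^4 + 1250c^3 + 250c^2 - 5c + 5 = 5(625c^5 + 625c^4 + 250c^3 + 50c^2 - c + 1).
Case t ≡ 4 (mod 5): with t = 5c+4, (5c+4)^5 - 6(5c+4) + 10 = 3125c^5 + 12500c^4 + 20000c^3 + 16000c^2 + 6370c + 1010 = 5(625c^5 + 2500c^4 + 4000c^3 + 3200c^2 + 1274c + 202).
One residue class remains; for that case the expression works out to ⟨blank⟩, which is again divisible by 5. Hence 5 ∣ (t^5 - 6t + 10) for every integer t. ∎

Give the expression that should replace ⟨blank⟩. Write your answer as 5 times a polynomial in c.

5(625c^5 + 1250c^4 + 1000c^3 + 400c^2 + 74c + 6)

The residues treated are {0, 3, 1, 4}, so the missing case is t ≡ 2 (mod 5); write t = 5c+2.
Then (5c+2)^5 - 6(5c+2) + 10 = 3125c^5 + 6250c^4 + 5000c^3 + 2000c^2 + 370c + 30 = 5(625c^5 + 1250c^4 + 1000c^3 + 400c^2 + 74c + 6).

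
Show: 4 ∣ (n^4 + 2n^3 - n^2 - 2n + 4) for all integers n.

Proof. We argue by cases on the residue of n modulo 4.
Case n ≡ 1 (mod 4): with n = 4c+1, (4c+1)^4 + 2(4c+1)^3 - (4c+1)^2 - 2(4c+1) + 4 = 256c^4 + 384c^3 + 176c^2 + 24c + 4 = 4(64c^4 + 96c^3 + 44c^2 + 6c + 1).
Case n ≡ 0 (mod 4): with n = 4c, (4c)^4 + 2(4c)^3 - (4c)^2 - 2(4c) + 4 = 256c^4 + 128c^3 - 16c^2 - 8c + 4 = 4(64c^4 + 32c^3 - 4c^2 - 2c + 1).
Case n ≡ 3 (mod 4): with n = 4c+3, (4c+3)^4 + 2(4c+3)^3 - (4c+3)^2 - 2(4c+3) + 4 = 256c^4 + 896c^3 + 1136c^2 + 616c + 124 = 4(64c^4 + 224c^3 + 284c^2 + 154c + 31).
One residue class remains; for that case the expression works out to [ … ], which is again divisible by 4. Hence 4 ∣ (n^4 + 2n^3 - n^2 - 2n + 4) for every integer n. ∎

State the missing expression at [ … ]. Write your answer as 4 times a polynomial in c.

Only n ≡ 2 (mod 4) is unaccounted for. Put n = 4c+2:
(4c+2)^4 + 2(4c+2)^3 - (4c+2)^2 - 2(4c+2) + 4 expands to 256c^4 + 640c^3 + 560c^2 + 200c + 28,
and factoring out 4 leaves 4(64c^4 + 160c^3 + 140c^2 + 50c + 7).

4(64c^4 + 160c^3 + 140c^2 + 50c + 7)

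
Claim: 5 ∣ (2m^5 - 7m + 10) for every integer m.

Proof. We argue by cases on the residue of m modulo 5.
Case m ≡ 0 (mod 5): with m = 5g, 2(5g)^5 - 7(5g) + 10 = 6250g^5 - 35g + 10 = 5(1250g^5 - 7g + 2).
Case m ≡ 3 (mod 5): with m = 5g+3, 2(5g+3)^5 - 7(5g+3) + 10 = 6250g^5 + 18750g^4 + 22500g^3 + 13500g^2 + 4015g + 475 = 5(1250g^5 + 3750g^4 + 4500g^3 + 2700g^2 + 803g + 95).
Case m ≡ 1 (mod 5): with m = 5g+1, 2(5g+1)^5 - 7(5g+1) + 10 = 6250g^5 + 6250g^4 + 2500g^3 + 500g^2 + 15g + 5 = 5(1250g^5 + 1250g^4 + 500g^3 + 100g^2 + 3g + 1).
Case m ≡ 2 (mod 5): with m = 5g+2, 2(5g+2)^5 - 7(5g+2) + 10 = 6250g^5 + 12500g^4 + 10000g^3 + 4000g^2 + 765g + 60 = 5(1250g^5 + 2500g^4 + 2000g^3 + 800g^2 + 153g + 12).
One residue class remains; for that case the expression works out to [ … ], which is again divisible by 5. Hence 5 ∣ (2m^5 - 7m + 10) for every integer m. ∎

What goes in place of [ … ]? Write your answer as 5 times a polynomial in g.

5(1250g^5 + 5000g^4 + 8000g^3 + 6400g^2 + 2553g + 406)

The residues treated are {0, 3, 1, 2}, so the missing case is m ≡ 4 (mod 5); write m = 5g+4.
Then 2(5g+4)^5 - 7(5g+4) + 10 = 6250g^5 + 25000g^4 + 40000g^3 + 32000g^2 + 12765g + 2030 = 5(1250g^5 + 5000g^4 + 8000g^3 + 6400g^2 + 2553g + 406).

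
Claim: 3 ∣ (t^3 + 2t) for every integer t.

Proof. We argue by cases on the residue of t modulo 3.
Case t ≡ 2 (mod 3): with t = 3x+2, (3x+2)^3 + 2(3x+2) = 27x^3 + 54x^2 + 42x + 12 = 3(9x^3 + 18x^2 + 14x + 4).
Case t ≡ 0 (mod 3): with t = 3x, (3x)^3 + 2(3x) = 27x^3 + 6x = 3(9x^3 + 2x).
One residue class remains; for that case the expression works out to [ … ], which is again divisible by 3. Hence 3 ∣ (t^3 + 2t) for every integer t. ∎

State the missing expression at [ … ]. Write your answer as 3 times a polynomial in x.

3(9x^3 + 9x^2 + 5x + 1)

The residues treated are {2, 0}, so the missing case is t ≡ 1 (mod 3); write t = 3x+1.
Then (3x+1)^3 + 2(3x+1) = 27x^3 + 27x^2 + 15x + 3 = 3(9x^3 + 9x^2 + 5x + 1).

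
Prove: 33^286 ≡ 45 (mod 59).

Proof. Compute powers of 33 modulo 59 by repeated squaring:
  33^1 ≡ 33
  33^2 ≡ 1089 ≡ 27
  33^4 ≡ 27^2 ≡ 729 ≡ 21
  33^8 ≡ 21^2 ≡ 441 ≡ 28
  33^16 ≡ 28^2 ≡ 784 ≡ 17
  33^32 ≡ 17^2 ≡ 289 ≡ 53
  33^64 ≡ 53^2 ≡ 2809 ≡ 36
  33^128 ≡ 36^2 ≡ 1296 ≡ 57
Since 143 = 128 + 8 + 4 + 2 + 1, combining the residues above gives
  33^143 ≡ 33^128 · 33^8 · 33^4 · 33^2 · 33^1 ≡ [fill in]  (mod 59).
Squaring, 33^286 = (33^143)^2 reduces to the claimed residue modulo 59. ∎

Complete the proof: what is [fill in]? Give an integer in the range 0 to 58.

24

Multiply the listed residues: 57 · 28 · 21 · 27 · 33 = 1596 → 33516 → 904932 → 29862756.
Reducing modulo 59: 29862756 = 506148·59 + 24, so 33^143 ≡ 24.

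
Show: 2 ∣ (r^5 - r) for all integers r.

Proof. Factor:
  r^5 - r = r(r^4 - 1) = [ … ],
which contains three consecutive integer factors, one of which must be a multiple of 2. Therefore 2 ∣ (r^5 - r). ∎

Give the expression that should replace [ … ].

(r - 1)r(r + 1)(r^2 + 1)

r^4 - 1 = (r^2 - 1)(r^2 + 1), and r^2 - 1 = (r-1)(r+1).
So r(r^4 - 1) = (r - 1)r(r + 1)(r^2 + 1).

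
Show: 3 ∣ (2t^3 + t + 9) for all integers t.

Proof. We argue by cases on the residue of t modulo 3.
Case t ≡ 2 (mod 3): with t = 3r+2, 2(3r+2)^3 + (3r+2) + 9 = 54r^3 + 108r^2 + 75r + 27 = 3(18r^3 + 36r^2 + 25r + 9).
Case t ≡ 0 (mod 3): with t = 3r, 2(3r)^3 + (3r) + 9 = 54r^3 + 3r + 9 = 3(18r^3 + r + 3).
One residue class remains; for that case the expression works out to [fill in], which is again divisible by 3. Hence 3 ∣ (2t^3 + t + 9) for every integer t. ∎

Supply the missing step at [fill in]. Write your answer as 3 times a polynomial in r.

3(18r^3 + 18r^2 + 7r + 4)

Only t ≡ 1 (mod 3) is unaccounted for. Put t = 3r+1:
2(3r+1)^3 + (3r+1) + 9 expands to 54r^3 + 54r^2 + 21r + 12,
and factoring out 3 leaves 3(18r^3 + 18r^2 + 7r + 4).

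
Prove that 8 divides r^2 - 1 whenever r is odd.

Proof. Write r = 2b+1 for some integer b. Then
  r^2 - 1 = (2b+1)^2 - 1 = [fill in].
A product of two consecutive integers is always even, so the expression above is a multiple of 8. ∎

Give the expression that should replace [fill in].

(2b+1)^2 - 1 = 4b^2 + 4b + 1 - 1 = 4b^2 + 4b = 4b(b+1).
Since b and b+1 are consecutive, b(b+1) is even, and 4·(even) is a multiple of 8.

4b(b + 1)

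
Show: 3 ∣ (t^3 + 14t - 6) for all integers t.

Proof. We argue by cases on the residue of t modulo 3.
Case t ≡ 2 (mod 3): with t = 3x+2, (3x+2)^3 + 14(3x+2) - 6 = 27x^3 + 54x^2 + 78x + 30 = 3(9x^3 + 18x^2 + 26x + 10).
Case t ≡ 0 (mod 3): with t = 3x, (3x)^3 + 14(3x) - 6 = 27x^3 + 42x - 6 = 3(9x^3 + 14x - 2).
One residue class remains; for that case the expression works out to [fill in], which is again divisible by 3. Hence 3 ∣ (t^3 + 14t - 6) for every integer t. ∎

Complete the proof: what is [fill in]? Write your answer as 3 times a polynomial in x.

3(9x^3 + 9x^2 + 17x + 3)

The residues treated are {2, 0}, so the missing case is t ≡ 1 (mod 3); write t = 3x+1.
Then (3x+1)^3 + 14(3x+1) - 6 = 27x^3 + 27x^2 + 51x + 9 = 3(9x^3 + 9x^2 + 17x + 3).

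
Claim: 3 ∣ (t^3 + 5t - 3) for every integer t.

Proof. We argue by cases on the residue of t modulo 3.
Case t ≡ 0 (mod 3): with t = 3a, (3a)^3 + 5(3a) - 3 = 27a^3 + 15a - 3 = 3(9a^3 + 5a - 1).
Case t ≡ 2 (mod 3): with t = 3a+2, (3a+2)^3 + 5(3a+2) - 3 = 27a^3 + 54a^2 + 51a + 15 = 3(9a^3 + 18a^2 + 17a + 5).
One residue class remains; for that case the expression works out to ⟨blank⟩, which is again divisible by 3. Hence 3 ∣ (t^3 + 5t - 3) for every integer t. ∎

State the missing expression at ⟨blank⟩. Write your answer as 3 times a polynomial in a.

3(9a^3 + 9a^2 + 8a + 1)

The residues treated are {0, 2}, so the missing case is t ≡ 1 (mod 3); write t = 3a+1.
Then (3a+1)^3 + 5(3a+1) - 3 = 27a^3 + 27a^2 + 24a + 3 = 3(9a^3 + 9a^2 + 8a + 1).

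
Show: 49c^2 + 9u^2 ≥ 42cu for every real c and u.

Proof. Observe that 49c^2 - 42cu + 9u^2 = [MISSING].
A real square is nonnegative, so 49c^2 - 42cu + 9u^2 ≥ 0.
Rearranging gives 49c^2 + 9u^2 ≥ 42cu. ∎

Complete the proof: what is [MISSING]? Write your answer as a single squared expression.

The leading and trailing coefficients are 7^2 and 3^2, and 42 = 2·7·3, so the trinomial is (7c - 3u)^2.
Hence 49c^2 - 42cu + 9u^2 ≥ 0.

(7c - 3u)^2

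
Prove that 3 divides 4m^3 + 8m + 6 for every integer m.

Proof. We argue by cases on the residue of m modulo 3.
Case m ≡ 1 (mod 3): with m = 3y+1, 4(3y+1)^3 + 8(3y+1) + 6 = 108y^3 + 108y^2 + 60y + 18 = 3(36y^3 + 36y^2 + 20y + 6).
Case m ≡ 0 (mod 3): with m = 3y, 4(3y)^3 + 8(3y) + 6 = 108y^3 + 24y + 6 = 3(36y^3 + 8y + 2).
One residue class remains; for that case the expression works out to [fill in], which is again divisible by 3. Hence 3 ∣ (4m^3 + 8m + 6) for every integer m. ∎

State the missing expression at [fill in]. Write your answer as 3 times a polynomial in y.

Only m ≡ 2 (mod 3) is unaccounted for. Put m = 3y+2:
4(3y+2)^3 + 8(3y+2) + 6 expands to 108y^3 + 216y^2 + 168y + 54,
and factoring out 3 leaves 3(36y^3 + 72y^2 + 56y + 18).

3(36y^3 + 72y^2 + 56y + 18)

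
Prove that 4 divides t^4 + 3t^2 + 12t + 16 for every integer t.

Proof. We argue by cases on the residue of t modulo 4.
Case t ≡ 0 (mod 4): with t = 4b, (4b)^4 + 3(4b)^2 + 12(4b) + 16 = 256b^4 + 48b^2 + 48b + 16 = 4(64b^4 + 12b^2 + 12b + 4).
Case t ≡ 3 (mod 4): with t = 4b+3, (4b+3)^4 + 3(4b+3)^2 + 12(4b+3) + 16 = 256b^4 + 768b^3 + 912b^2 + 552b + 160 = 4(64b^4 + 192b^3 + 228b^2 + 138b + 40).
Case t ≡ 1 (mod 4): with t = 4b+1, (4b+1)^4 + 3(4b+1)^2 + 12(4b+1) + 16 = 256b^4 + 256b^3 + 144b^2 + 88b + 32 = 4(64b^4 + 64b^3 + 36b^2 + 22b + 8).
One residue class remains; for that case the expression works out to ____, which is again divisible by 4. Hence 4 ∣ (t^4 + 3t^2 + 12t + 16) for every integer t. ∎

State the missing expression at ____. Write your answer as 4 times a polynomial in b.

4(64b^4 + 128b^3 + 108b^2 + 56b + 17)

The residues treated are {0, 3, 1}, so the missing case is t ≡ 2 (mod 4); write t = 4b+2.
Then (4b+2)^4 + 3(4b+2)^2 + 12(4b+2) + 16 = 256b^4 + 512b^3 + 432b^2 + 224b + 68 = 4(64b^4 + 128b^3 + 108b^2 + 56b + 17).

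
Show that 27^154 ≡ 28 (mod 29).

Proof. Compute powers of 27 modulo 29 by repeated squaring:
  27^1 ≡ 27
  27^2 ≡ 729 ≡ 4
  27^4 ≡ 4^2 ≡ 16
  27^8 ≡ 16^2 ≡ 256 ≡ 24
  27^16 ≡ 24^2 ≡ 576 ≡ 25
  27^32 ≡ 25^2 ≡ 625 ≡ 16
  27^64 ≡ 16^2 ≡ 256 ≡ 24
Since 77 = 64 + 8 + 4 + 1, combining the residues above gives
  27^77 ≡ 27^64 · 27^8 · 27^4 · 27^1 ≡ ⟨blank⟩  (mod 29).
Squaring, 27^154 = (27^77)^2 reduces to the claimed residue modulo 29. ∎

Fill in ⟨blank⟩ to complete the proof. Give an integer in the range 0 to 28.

27^64 · 27^8 · 27^4 · 27^1 ≡ 24 · 24 · 16 · 27 = 248832.
248832 mod 29 = 12, so 27^77 ≡ 12 (mod 29).

12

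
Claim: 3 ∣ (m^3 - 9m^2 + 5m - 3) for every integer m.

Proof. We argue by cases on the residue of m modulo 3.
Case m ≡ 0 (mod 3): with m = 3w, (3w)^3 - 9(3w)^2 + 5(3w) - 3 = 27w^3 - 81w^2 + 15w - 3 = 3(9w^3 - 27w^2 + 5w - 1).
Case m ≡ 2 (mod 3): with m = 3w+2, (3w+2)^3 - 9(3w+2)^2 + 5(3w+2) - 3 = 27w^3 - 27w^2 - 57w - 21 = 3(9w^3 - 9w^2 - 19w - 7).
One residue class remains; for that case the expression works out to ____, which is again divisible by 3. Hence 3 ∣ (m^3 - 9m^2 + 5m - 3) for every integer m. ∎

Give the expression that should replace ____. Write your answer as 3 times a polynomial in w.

Only m ≡ 1 (mod 3) is unaccounted for. Put m = 3w+1:
(3w+1)^3 - 9(3w+1)^2 + 5(3w+1) - 3 expands to 27w^3 - 54w^2 - 30w - 6,
and factoring out 3 leaves 3(9w^3 - 18w^2 - 10w - 2).

3(9w^3 - 18w^2 - 10w - 2)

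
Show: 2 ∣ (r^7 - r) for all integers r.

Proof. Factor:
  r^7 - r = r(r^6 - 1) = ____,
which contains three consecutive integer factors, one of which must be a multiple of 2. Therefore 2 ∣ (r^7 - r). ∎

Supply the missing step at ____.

(r - 1)r(r + 1)(r^4 + r^2 + 1)

r^6 - 1 = (r^2 - 1)(r^4 + r^2 + 1), and r^2 - 1 = (r-1)(r+1).
So r(r^6 - 1) = (r - 1)r(r + 1)(r^4 + r^2 + 1).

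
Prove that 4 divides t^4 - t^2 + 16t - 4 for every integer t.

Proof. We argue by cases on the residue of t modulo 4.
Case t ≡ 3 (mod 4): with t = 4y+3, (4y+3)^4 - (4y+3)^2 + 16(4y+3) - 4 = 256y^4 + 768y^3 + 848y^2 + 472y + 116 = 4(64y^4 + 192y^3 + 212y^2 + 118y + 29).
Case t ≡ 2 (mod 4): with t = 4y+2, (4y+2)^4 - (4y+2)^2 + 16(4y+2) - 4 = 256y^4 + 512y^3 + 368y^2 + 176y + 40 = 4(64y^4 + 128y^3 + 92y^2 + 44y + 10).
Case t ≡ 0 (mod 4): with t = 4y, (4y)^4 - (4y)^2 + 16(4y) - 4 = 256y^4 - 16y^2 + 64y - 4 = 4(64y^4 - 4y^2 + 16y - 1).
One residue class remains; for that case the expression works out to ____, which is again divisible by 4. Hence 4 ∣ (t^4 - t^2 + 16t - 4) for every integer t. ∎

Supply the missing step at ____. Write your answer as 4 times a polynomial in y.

4(64y^4 + 64y^3 + 20y^2 + 18y + 3)

The residues treated are {3, 2, 0}, so the missing case is t ≡ 1 (mod 4); write t = 4y+1.
Then (4y+1)^4 - (4y+1)^2 + 16(4y+1) - 4 = 256y^4 + 256y^3 + 80y^2 + 72y + 12 = 4(64y^4 + 64y^3 + 20y^2 + 18y + 3).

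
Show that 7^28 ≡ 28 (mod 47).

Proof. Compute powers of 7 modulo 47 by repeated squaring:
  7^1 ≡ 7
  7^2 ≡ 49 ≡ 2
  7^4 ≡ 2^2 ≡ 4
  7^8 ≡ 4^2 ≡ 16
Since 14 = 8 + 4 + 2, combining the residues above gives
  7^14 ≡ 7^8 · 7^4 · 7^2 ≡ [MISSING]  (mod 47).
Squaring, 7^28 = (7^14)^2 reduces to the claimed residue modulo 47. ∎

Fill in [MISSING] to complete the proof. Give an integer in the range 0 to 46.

Multiply the listed residues: 16 · 4 · 2 = 64 → 128.
Reducing modulo 47: 128 = 2·47 + 34, so 7^14 ≡ 34.

34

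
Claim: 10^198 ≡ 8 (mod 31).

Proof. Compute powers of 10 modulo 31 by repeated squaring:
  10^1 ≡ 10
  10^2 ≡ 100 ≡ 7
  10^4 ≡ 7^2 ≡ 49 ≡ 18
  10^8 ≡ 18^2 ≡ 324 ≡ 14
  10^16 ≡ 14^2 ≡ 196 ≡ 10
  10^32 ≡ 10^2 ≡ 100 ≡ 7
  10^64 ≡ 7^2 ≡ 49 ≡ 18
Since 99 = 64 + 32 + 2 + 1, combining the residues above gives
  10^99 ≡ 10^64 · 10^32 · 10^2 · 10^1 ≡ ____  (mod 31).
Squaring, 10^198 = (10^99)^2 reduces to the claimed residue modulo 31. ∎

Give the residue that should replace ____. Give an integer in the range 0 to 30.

16

10^64 · 10^32 · 10^2 · 10^1 ≡ 18 · 7 · 7 · 10 = 8820.
8820 mod 31 = 16, so 10^99 ≡ 16 (mod 31).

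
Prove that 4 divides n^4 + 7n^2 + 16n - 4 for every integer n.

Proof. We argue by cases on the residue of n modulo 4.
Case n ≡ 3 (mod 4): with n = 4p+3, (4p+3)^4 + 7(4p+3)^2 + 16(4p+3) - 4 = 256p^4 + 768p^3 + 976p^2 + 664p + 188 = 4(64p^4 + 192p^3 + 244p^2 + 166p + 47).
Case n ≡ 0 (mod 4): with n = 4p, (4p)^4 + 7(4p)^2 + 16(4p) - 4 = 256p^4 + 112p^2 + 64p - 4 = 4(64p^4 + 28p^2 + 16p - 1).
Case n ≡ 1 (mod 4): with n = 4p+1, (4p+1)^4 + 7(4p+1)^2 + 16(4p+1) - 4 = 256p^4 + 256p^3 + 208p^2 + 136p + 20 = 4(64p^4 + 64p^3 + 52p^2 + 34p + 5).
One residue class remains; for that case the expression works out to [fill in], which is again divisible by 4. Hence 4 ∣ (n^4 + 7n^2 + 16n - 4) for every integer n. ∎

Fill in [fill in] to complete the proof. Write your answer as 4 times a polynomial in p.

4(64p^4 + 128p^3 + 124p^2 + 76p + 18)

The residues treated are {3, 0, 1}, so the missing case is n ≡ 2 (mod 4); write n = 4p+2.
Then (4p+2)^4 + 7(4p+2)^2 + 16(4p+2) - 4 = 256p^4 + 512p^3 + 496p^2 + 304p + 72 = 4(64p^4 + 128p^3 + 124p^2 + 76p + 18).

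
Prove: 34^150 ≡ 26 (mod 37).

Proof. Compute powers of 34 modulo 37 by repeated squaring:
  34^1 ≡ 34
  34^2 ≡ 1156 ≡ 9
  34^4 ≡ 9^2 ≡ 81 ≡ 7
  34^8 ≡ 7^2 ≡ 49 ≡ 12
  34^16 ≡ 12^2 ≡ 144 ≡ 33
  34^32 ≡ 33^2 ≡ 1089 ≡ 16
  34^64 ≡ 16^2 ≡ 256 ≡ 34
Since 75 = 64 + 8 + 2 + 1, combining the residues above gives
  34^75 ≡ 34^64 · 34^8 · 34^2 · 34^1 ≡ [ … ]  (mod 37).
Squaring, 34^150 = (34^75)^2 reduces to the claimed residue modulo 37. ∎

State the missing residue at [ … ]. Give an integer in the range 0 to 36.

Multiply the listed residues: 34 · 12 · 9 · 34 = 408 → 3672 → 124848.
Reducing modulo 37: 124848 = 3374·37 + 10, so 34^75 ≡ 10.

10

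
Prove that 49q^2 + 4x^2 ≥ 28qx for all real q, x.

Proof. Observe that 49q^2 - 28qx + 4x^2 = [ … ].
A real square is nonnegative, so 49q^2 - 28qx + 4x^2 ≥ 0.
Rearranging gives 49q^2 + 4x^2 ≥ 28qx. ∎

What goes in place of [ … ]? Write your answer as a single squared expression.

(7q - 2x)^2

49q^2 - 28qx + 4x^2 is a perfect-square trinomial: the outer terms are (7q)^2 and (2x)^2, and the cross term is -2·7q·2x.
So 49q^2 - 28qx + 4x^2 = (7q - 2x)^2 ≥ 0.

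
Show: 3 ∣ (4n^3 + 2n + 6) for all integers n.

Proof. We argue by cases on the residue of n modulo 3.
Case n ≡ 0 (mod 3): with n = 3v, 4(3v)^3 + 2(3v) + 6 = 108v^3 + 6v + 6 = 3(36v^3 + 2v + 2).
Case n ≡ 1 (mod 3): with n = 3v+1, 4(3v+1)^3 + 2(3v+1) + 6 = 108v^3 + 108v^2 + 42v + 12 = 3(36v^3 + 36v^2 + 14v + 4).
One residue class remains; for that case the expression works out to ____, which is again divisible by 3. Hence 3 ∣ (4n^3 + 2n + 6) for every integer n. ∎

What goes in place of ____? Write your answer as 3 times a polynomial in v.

Only n ≡ 2 (mod 3) is unaccounted for. Put n = 3v+2:
4(3v+2)^3 + 2(3v+2) + 6 expands to 108v^3 + 216v^2 + 150v + 42,
and factoring out 3 leaves 3(36v^3 + 72v^2 + 50v + 14).

3(36v^3 + 72v^2 + 50v + 14)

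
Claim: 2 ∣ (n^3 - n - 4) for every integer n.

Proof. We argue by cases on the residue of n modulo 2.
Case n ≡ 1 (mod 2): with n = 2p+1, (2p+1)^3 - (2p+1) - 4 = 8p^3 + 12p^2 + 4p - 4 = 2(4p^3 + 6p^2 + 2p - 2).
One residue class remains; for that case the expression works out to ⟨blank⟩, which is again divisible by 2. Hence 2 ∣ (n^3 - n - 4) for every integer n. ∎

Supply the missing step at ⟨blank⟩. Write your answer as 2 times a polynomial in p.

Only n ≡ 0 (mod 2) is unaccounted for. Put n = 2p:
(2p)^3 - (2p) - 4 expands to 8p^3 - 2p - 4,
and factoring out 2 leaves 2(4p^3 - p - 2).

2(4p^3 - p - 2)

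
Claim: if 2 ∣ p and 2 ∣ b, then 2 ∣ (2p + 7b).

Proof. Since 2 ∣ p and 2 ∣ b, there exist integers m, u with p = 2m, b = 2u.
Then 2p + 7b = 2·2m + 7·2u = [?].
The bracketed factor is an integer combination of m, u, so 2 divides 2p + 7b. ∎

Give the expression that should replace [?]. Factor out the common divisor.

2(2m + 7u)

Each term has a factor of 2: 2·2m + 7·2u = 2·(2m + 7u).
Since 2m + 7u is an integer, 2 ∣ (2p + 7b).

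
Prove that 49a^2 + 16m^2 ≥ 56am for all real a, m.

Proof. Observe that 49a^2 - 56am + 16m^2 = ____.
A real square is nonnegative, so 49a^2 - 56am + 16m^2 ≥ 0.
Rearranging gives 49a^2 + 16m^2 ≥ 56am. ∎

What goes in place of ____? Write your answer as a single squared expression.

The leading and trailing coefficients are 7^2 and 4^2, and 56 = 2·7·4, so the trinomial is (7a - 4m)^2.
Hence 49a^2 - 56am + 16m^2 ≥ 0.

(7a - 4m)^2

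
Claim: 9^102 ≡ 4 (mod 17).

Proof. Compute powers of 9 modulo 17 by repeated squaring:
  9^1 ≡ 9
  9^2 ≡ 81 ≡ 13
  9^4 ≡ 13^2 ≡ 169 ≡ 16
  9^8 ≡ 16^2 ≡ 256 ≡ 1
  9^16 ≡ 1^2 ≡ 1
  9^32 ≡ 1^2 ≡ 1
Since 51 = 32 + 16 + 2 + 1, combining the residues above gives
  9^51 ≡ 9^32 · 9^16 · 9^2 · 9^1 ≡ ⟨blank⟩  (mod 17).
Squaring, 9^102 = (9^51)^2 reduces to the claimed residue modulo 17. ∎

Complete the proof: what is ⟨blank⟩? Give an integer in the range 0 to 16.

Multiply the listed residues: 1 · 1 · 13 · 9 = 1 → 13 → 117.
Reducing modulo 17: 117 = 6·17 + 15, so 9^51 ≡ 15.

15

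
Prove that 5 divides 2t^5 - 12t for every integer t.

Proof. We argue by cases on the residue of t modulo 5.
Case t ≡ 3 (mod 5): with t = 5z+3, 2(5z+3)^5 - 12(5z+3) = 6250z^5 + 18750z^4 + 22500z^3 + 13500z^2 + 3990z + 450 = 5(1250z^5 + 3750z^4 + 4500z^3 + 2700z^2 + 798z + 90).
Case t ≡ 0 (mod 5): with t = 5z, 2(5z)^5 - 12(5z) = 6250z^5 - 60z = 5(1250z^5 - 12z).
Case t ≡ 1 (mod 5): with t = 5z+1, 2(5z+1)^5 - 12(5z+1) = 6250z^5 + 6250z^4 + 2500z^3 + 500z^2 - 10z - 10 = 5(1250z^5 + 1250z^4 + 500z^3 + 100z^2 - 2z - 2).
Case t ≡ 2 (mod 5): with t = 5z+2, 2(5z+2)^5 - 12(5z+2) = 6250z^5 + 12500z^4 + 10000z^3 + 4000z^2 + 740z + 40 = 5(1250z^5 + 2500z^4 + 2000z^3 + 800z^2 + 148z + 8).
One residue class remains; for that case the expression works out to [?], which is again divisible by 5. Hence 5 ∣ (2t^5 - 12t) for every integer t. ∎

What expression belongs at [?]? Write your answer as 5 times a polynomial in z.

Only t ≡ 4 (mod 5) is unaccounted for. Put t = 5z+4:
2(5z+4)^5 - 12(5z+4) expands to 6250z^5 + 25000z^4 + 40000z^3 + 32000z^2 + 12740z + 2000,
and factoring out 5 leaves 5(1250z^5 + 5000z^4 + 8000z^3 + 6400z^2 + 2548z + 400).

5(1250z^5 + 5000z^4 + 8000z^3 + 6400z^2 + 2548z + 400)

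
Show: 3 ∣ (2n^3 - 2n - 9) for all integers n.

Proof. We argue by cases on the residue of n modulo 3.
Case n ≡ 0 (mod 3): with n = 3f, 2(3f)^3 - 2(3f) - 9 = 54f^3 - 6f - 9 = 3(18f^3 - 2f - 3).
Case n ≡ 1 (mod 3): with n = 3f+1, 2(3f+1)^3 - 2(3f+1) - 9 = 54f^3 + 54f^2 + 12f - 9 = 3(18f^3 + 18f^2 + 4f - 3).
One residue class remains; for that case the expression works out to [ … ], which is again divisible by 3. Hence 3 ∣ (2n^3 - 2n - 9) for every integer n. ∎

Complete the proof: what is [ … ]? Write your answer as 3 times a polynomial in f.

3(18f^3 + 36f^2 + 22f + 1)

Only n ≡ 2 (mod 3) is unaccounted for. Put n = 3f+2:
2(3f+2)^3 - 2(3f+2) - 9 expands to 54f^3 + 108f^2 + 66f + 3,
and factoring out 3 leaves 3(18f^3 + 36f^2 + 22f + 1).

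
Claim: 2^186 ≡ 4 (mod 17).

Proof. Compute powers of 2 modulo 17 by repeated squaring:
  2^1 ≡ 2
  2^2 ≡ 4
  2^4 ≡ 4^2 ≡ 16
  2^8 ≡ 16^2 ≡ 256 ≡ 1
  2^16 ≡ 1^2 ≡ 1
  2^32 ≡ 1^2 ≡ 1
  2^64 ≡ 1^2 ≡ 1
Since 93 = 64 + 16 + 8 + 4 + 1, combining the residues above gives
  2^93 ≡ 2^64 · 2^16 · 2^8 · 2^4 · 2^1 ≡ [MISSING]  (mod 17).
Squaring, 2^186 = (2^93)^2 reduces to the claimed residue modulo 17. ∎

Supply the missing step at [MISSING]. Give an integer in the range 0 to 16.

15

2^64 · 2^16 · 2^8 · 2^4 · 2^1 ≡ 1 · 1 · 1 · 16 · 2 = 32.
32 mod 17 = 15, so 2^93 ≡ 15 (mod 17).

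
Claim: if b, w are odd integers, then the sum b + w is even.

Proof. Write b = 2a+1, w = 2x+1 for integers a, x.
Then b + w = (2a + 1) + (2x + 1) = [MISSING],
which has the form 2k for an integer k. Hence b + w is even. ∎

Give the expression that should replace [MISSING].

(2a + 1) + (2x + 1) = 2a + 2x + 2
= 2(a + x + 1).
Since a + x + 1 is an integer, the sum is of the form 2k for an integer k.

2(a + x + 1)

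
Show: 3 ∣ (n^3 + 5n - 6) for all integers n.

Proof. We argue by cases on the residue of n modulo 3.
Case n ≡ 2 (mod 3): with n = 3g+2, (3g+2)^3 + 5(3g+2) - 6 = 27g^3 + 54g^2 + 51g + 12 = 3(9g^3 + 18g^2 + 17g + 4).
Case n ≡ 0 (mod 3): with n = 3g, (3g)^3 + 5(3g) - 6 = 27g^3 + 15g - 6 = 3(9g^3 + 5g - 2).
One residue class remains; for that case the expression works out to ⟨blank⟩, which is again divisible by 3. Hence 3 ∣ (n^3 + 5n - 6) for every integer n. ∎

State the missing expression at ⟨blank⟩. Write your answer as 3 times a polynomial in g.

3(9g^3 + 9g^2 + 8g)

The residues treated are {2, 0}, so the missing case is n ≡ 1 (mod 3); write n = 3g+1.
Then (3g+1)^3 + 5(3g+1) - 6 = 27g^3 + 27g^2 + 24g = 3(9g^3 + 9g^2 + 8g).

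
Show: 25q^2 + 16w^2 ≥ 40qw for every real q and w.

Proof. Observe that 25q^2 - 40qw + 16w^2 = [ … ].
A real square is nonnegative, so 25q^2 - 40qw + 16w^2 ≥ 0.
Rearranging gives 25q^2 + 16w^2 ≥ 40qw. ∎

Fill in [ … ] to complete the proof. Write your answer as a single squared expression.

25q^2 - 40qw + 16w^2 is a perfect-square trinomial: the outer terms are (5q)^2 and (4w)^2, and the cross term is -2·5q·4w.
So 25q^2 - 40qw + 16w^2 = (5q - 4w)^2 ≥ 0.

(5q - 4w)^2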